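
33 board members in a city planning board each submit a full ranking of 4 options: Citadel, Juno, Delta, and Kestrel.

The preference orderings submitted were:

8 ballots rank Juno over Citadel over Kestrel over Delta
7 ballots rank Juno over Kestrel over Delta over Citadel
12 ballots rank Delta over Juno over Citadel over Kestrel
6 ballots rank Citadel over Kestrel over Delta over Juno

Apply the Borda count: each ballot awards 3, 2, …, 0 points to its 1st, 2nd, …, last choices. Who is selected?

Borda scores:
  Citadel: 8·2 + 7·0 + 12·1 + 6·3 = 46
  Juno: 8·3 + 7·3 + 12·2 + 6·0 = 69
  Delta: 8·0 + 7·1 + 12·3 + 6·1 = 49
  Kestrel: 8·1 + 7·2 + 12·0 + 6·2 = 34
Juno has the highest total.

Juno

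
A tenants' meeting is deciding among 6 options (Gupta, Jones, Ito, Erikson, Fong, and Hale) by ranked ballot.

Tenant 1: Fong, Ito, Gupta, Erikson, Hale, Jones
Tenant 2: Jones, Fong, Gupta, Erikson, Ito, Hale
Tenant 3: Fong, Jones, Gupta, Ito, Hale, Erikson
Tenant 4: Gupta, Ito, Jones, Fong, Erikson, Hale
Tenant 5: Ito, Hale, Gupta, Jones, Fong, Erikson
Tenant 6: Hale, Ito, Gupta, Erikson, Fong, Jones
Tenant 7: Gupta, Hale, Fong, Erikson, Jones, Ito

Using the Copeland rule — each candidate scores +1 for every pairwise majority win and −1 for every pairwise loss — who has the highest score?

Gupta

Pairwise results:
  Gupta vs Jones: Gupta wins 5–2.
  Gupta vs Ito: Gupta wins 4–3.
  Gupta vs Erikson: Gupta wins 7–0.
  Gupta vs Fong: Gupta wins 4–3.
  Gupta vs Hale: Gupta wins 5–2.
  Jones vs Ito: Ito wins 4–3.
  Jones vs Erikson: Jones wins 4–3.
  Jones vs Fong: Fong wins 4–3.
  Jones vs Hale: Hale wins 4–3.
  Ito vs Erikson: Ito wins 5–2.
  Ito vs Fong: Fong wins 4–3.
  Ito vs Hale: Ito wins 5–2.
  Erikson vs Fong: Fong wins 6–1.
  Erikson vs Hale: Hale wins 4–3.
  Fong vs Hale: Fong wins 4–3.
Copeland scores (wins − losses):
  Gupta: 5 − 0 = 5
  Jones: 1 − 4 = -3
  Ito: 3 − 2 = 1
  Erikson: 0 − 5 = -5
  Fong: 4 − 1 = 3
  Hale: 2 − 3 = -1
Gupta has the best Copeland score.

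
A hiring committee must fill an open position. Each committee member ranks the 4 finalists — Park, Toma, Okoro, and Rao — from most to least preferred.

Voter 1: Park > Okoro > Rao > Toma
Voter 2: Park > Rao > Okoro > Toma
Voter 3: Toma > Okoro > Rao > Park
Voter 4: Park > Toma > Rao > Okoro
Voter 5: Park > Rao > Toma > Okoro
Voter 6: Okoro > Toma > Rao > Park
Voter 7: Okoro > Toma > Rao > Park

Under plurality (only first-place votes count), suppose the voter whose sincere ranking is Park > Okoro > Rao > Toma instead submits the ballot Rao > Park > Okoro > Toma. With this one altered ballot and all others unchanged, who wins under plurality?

First-place totals with the altered ballot: Park 3, Toma 1, Okoro 2, Rao 1.
The winner is unchanged: still Park.

Park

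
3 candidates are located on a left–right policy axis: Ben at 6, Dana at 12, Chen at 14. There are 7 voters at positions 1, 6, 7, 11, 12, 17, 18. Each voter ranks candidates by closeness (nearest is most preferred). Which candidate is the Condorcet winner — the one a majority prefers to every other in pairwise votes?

Dana

With single-peaked preferences on a line, the Condorcet winner is the candidate closest to the median voter.
The median voter (position 11) is closest to Dana at 12.
Check: Dana vs Ben — voters closer to Dana: 4 of 7.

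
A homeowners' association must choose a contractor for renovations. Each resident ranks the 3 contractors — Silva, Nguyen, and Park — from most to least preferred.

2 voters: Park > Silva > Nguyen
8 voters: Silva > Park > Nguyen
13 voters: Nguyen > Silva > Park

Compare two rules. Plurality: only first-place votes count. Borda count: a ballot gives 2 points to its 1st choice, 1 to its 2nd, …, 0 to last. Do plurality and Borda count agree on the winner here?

Plurality first-place counts: Silva 8, Nguyen 13, Park 2 → Nguyen.
Borda totals: Silva 31, Nguyen 26, Park 12 → Silva.
The two rules disagree: plurality picks Nguyen, Borda picks Silva.

No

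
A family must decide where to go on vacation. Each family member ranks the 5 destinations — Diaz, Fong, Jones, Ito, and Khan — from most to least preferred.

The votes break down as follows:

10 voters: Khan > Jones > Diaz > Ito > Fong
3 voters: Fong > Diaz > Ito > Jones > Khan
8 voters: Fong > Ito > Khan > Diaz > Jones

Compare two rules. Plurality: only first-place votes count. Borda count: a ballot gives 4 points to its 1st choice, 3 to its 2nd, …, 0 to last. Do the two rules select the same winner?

Plurality first-place counts: Diaz 0, Fong 11, Jones 0, Ito 0, Khan 10 → Fong.
Borda totals: Diaz 37, Fong 44, Jones 33, Ito 40, Khan 56 → Khan.
The two rules disagree: plurality picks Fong, Borda picks Khan.

No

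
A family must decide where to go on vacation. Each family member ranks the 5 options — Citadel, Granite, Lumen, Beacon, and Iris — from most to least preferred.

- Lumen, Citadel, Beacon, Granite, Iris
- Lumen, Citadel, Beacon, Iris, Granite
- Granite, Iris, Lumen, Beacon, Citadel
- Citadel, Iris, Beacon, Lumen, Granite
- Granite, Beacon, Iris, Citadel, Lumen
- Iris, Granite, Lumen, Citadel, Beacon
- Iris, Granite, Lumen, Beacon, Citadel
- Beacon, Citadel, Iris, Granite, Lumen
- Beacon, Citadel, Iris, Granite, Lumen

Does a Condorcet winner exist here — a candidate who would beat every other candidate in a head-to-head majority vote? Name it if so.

Head-to-head results (9 voters total):
Citadel vs Granite: Citadel wins 5–4.
Citadel vs Lumen: Lumen wins 5–4.
Citadel vs Beacon: Beacon wins 5–4.
Citadel vs Iris: Citadel wins 5–4.
Granite vs Lumen: Granite wins 6–3.
Granite vs Beacon: Beacon wins 5–4.
Granite vs Iris: Iris wins 6–3.
Lumen vs Beacon: Lumen wins 5–4.
Lumen vs Iris: Iris wins 7–2.
Beacon vs Iris: Beacon wins 5–4.
No candidate beats all others: Citadel beats Granite beats Lumen beats Citadel, a majority cycle.

None — there is no Condorcet winner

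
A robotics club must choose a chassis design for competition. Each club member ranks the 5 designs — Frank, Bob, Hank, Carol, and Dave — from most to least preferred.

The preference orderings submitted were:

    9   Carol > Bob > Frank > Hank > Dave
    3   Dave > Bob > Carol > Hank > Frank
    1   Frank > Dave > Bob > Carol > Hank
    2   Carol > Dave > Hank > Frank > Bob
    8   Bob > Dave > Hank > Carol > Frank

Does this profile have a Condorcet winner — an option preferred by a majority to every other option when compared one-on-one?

Yes

Head-to-head results (23 voters total):
Frank vs Bob: Bob wins 20–3.
Frank vs Hank: Hank wins 13–10.
Frank vs Carol: Carol wins 22–1.
Frank vs Dave: Dave wins 13–10.
Bob vs Hank: Bob wins 21–2.
Bob vs Carol: Bob wins 12–11.
Bob vs Dave: Bob wins 17–6.
Hank vs Carol: Carol wins 15–8.
Hank vs Dave: Dave wins 14–9.
Carol vs Dave: Dave wins 12–11.
Bob beats each rival — Frank (20–3), Hank (21–2), Carol (12–11), Dave (17–6) — so Bob is the Condorcet winner.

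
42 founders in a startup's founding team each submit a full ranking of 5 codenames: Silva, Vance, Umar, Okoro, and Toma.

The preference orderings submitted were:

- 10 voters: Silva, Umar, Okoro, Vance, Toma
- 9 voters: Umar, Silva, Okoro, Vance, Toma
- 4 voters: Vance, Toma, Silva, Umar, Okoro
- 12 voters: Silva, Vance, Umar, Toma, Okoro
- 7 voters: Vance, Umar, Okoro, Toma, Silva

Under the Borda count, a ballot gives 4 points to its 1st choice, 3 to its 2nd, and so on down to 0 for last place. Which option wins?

Borda scores:
  Silva: 10·4 + 9·3 + 4·2 + 12·4 + 7·0 = 123
  Vance: 10·1 + 9·1 + 4·4 + 12·3 + 7·4 = 99
  Umar: 10·3 + 9·4 + 4·1 + 12·2 + 7·3 = 115
  Okoro: 10·2 + 9·2 + 4·0 + 12·0 + 7·2 = 52
  Toma: 10·0 + 9·0 + 4·3 + 12·1 + 7·1 = 31
Silva has the highest total.

Silva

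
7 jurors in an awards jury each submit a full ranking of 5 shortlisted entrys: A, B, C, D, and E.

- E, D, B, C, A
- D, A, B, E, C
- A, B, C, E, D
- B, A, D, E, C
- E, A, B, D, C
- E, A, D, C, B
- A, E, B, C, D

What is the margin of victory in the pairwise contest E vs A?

Ballots ranking E above A: 3.
Ballots ranking A above E: 4.
A wins 4–3, a margin of 1.

1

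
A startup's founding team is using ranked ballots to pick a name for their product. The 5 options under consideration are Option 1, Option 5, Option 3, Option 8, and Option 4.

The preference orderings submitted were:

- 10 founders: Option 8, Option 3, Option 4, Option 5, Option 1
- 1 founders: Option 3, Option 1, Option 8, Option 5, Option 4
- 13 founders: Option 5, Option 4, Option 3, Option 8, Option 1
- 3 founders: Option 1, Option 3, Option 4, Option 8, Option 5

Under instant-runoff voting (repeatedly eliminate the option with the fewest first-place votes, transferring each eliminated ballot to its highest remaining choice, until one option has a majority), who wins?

Option 8

Round 1: Option 5 13, Option 8 10, Option 1 3, Option 3 1, Option 4 0. Option 4 has the fewest and is eliminated.
Round 2: Option 5 13, Option 8 10, Option 1 3, Option 3 1. Option 3 has the fewest and is eliminated.
Round 3: Option 5 13, Option 8 10, Option 1 4. Option 1 has the fewest and is eliminated.
Round 4: Option 8 14, Option 5 13. Option 8 has a majority.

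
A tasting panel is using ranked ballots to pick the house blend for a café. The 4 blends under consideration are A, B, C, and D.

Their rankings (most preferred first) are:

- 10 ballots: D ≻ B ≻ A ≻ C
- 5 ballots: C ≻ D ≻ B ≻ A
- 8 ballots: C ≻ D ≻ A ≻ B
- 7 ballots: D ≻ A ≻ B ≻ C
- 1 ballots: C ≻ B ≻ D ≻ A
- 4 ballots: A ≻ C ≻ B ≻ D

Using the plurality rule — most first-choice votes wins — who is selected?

D

First-place vote totals:
  A: 4
  B: 0
  C: 14
  D: 17
D has the most first-place votes.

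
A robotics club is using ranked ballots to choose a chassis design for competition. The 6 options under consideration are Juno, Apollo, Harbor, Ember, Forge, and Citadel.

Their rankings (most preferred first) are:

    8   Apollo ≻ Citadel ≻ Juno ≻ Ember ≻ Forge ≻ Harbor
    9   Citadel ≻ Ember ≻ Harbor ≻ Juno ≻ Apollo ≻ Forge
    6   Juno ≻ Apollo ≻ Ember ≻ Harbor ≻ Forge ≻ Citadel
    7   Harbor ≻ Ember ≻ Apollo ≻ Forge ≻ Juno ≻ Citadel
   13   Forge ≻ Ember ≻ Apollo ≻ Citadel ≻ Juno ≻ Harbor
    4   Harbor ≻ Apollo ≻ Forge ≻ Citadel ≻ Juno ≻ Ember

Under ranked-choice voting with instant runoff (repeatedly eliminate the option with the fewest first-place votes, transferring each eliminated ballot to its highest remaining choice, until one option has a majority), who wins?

Round 1: Forge 13, Harbor 11, Citadel 9, Apollo 8, Juno 6, Ember 0. Ember has the fewest and is eliminated.
Round 2: Forge 13, Harbor 11, Citadel 9, Apollo 8, Juno 6. Juno has the fewest and is eliminated.
Round 3: Apollo 14, Forge 13, Harbor 11, Citadel 9. Citadel has the fewest and is eliminated.
Round 4: Harbor 20, Apollo 14, Forge 13. Forge has the fewest and is eliminated.
Round 5: Apollo 27, Harbor 20. Apollo has a majority.

Apollo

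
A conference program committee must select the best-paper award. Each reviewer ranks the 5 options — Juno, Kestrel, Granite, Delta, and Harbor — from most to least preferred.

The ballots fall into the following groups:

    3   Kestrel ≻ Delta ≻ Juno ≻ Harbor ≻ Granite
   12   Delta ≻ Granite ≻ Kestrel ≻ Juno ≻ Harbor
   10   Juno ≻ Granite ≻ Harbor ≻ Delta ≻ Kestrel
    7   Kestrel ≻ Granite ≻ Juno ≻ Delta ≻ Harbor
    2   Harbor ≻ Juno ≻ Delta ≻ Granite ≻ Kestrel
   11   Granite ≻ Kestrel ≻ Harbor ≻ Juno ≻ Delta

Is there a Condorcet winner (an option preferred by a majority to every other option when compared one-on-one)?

Yes

Head-to-head results (45 voters total):
Juno vs Kestrel: Kestrel wins 33–12.
Juno vs Granite: Granite wins 30–15.
Juno vs Delta: Juno wins 30–15.
Juno vs Harbor: Juno wins 32–13.
Kestrel vs Granite: Granite wins 35–10.
Kestrel vs Delta: Delta wins 24–21.
Kestrel vs Harbor: Kestrel wins 33–12.
Granite vs Delta: Granite wins 28–17.
Granite vs Harbor: Granite wins 40–5.
Delta vs Harbor: Harbor wins 23–22.
Granite beats each rival — Juno (30–15), Kestrel (35–10), Delta (28–17), Harbor (40–5) — so Granite is the Condorcet winner.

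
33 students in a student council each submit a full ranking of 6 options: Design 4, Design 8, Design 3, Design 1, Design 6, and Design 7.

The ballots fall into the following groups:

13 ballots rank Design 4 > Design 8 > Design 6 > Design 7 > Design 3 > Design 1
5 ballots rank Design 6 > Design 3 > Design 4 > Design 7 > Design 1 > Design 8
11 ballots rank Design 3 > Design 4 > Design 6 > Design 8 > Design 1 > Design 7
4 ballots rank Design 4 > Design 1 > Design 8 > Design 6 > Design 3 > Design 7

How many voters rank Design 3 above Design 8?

16

Ballots ranking Design 3 above Design 8: 5+11 = 16.
Ballots ranking Design 8 above Design 3: 13+4 = 17.
So 16 of 33 voters prefer Design 3 to Design 8.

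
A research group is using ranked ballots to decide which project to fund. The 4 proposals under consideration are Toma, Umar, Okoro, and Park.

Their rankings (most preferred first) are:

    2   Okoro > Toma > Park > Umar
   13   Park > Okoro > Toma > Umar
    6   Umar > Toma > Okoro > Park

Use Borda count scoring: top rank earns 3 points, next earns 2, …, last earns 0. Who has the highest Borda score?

Borda scores:
  Toma: 2·2 + 13·1 + 6·2 = 29
  Umar: 2·0 + 13·0 + 6·3 = 18
  Okoro: 2·3 + 13·2 + 6·1 = 38
  Park: 2·1 + 13·3 + 6·0 = 41
Park has the highest total.

Park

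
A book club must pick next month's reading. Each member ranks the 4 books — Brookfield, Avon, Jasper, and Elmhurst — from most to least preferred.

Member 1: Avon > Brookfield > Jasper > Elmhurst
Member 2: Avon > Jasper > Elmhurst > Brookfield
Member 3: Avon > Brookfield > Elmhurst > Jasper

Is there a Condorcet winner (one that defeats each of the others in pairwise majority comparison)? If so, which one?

Head-to-head results (3 voters total):
Brookfield vs Avon: Avon wins 3–0.
Brookfield vs Jasper: Brookfield wins 2–1.
Brookfield vs Elmhurst: Brookfield wins 2–1.
Avon vs Jasper: Avon wins 3–0.
Avon vs Elmhurst: Avon wins 3–0.
Jasper vs Elmhurst: Jasper wins 2–1.
Avon beats each rival — Brookfield (3–0), Jasper (3–0), Elmhurst (3–0) — so Avon is the Condorcet winner.

Avon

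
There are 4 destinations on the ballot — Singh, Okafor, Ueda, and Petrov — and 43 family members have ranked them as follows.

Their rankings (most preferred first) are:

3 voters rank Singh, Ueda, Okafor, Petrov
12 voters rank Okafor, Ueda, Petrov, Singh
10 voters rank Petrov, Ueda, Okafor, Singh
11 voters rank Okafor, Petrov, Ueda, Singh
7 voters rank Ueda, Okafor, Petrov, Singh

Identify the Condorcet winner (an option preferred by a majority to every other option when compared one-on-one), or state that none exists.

Okafor

Head-to-head results (43 voters total):
Singh vs Okafor: Okafor wins 40–3.
Singh vs Ueda: Ueda wins 40–3.
Singh vs Petrov: Petrov wins 40–3.
Okafor vs Ueda: Okafor wins 23–20.
Okafor vs Petrov: Okafor wins 33–10.
Ueda vs Petrov: Ueda wins 22–21.
Okafor beats each rival — Singh (40–3), Ueda (23–20), Petrov (33–10) — so Okafor is the Condorcet winner.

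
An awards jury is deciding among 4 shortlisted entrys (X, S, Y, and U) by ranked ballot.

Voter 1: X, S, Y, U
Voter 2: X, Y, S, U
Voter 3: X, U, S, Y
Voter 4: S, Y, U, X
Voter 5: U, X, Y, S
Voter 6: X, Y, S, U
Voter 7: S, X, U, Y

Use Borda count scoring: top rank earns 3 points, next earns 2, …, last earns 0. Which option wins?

X

Borda scores:
  X: 3 + 3 + 3 + 0 + 2 + 3 + 2 = 16
  S: 2 + 1 + 1 + 3 + 0 + 1 + 3 = 11
  Y: 1 + 2 + 0 + 2 + 1 + 2 + 0 = 8
  U: 0 + 0 + 2 + 1 + 3 + 0 + 1 = 7
X has the highest total.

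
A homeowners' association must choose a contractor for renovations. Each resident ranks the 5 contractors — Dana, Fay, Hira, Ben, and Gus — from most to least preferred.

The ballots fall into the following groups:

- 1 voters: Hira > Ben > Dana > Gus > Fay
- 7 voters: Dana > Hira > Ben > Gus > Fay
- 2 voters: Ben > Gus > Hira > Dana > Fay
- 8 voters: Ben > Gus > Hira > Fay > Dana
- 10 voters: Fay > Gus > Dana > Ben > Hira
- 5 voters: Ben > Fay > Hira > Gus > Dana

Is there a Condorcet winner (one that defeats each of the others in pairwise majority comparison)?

Head-to-head results (33 voters total):
Dana vs Fay: Fay wins 23–10.
Dana vs Hira: Dana wins 17–16.
Dana vs Ben: Dana wins 17–16.
Dana vs Gus: Gus wins 25–8.
Fay vs Hira: Hira wins 18–15.
Fay vs Ben: Ben wins 23–10.
Fay vs Gus: Gus wins 18–15.
Hira vs Ben: Ben wins 25–8.
Hira vs Gus: Gus wins 20–13.
Ben vs Gus: Ben wins 23–10.
No candidate beats all others: Dana beats Hira beats Fay beats Dana, a majority cycle.

No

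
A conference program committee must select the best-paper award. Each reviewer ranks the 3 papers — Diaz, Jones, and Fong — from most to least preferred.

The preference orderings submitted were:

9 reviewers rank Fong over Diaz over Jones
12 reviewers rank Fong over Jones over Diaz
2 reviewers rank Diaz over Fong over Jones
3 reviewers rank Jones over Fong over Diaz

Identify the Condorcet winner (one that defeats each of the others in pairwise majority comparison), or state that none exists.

Fong

Head-to-head results (26 voters total):
Diaz vs Jones: Jones wins 15–11.
Diaz vs Fong: Fong wins 24–2.
Jones vs Fong: Fong wins 23–3.
Fong beats each rival — Diaz (24–2), Jones (23–3) — so Fong is the Condorcet winner.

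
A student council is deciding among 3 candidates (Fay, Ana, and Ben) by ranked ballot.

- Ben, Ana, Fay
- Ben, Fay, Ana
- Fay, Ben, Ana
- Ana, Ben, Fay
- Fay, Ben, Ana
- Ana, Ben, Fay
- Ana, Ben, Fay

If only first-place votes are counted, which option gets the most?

First-place vote totals:
  Fay: 2
  Ana: 3
  Ben: 2
Ana has the most first-place votes.

Ana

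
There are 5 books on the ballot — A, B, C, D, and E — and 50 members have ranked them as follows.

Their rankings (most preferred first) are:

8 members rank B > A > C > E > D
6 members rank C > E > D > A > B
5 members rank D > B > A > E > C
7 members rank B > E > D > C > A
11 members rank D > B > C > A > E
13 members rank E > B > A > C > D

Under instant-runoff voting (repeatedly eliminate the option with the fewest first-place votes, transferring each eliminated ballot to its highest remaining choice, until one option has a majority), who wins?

Round 1: D 16, B 15, E 13, C 6, A 0. A has the fewest and is eliminated.
Round 2: D 16, B 15, E 13, C 6. C has the fewest and is eliminated.
Round 3: E 19, D 16, B 15. B has the fewest and is eliminated.
Round 4: E 34, D 16. E has a majority.

E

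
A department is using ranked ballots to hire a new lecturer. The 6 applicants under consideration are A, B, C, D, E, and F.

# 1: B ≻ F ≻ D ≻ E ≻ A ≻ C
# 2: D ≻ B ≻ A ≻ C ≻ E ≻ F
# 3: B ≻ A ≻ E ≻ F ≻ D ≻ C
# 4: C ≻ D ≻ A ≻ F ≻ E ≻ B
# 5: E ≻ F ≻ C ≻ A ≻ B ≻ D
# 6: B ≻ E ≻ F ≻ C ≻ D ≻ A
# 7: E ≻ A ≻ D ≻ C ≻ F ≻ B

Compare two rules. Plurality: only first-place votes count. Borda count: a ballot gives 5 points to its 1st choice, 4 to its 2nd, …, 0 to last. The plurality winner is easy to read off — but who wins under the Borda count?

Plurality first-place counts: A 0, B 3, C 1, D 1, E 2, F 0 → B.
Borda totals: A 17, B 20, C 14, D 17, E 21, F 16 → E.

E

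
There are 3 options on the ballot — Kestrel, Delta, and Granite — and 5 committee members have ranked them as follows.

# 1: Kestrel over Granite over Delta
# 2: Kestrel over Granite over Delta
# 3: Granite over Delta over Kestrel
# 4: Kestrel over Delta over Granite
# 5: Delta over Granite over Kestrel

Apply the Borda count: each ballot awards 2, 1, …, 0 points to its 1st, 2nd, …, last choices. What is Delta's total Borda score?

4

Borda scores:
  Kestrel: 2 + 2 + 0 + 2 + 0 = 6
  Delta: 0 + 0 + 1 + 1 + 2 = 4
  Granite: 1 + 1 + 2 + 0 + 1 = 5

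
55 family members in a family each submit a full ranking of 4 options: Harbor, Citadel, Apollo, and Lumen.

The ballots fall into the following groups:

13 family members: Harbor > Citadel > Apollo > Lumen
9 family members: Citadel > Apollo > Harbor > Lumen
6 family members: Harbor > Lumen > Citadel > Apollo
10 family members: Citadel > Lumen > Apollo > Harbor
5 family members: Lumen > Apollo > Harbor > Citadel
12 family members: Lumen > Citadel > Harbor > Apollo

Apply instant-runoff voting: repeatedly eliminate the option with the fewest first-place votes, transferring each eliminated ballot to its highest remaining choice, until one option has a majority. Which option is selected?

Round 1: Harbor 19, Citadel 19, Lumen 17, Apollo 0. Apollo has the fewest and is eliminated.
Round 2: Harbor 19, Citadel 19, Lumen 17. Lumen has the fewest and is eliminated.
Round 3: Citadel 31, Harbor 24. Citadel has a majority.

Citadel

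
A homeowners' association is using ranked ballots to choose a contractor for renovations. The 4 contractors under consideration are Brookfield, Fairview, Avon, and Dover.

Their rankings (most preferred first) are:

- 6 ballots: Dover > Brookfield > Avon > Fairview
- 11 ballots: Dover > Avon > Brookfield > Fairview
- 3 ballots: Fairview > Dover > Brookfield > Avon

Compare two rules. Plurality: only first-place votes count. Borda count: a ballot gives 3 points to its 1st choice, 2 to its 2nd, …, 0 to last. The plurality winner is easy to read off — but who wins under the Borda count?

Plurality first-place counts: Brookfield 0, Fairview 3, Avon 0, Dover 17 → Dover.
Borda totals: Brookfield 26, Fairview 9, Avon 28, Dover 57 → Dover.

Dover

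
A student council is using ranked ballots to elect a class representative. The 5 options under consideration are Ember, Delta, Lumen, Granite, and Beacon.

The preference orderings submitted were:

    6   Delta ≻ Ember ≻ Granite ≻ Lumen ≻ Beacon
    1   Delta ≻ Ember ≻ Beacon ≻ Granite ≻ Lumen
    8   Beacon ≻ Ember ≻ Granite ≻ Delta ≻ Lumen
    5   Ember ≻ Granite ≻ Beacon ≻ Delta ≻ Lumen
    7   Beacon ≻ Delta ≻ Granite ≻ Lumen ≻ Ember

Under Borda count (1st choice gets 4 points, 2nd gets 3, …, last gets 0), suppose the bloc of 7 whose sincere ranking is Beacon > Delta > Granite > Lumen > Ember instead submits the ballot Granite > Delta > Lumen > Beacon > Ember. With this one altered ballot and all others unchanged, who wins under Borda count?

Granite

Borda totals with the altered ballot: Ember 65, Delta 62, Lumen 20, Granite 72, Beacon 51.
The switch changes the winner from Beacon to Granite.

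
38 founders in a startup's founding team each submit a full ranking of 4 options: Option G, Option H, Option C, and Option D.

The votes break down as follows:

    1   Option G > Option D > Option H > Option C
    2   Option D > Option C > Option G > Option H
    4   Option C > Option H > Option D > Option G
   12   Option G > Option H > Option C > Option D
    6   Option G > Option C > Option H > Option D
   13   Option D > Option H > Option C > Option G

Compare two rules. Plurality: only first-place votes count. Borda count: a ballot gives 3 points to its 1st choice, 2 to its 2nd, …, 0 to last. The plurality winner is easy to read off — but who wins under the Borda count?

Option H

Plurality first-place counts: Option G 19, Option H 0, Option C 4, Option D 15 → Option G.
Borda totals: Option G 59, Option H 65, Option C 53, Option D 51 → Option H.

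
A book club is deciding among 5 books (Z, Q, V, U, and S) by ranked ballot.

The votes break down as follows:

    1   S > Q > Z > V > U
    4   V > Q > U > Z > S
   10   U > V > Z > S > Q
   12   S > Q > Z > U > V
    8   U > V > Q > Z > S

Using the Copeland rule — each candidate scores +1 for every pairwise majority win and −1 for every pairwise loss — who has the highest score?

U

Pairwise results:
  Z vs Q: Q wins 25–10.
  Z vs V: V wins 22–13.
  Z vs U: U wins 22–13.
  Z vs S: Z wins 22–13.
  Q vs V: V wins 22–13.
  Q vs U: U wins 18–17.
  Q vs S: S wins 23–12.
  V vs U: U wins 30–5.
  V vs S: V wins 22–13.
  U vs S: U wins 22–13.
Copeland scores (wins − losses):
  Z: 1 − 3 = -2
  Q: 1 − 3 = -2
  V: 3 − 1 = 2
  U: 4 − 0 = 4
  S: 1 − 3 = -2
U has the best Copeland score.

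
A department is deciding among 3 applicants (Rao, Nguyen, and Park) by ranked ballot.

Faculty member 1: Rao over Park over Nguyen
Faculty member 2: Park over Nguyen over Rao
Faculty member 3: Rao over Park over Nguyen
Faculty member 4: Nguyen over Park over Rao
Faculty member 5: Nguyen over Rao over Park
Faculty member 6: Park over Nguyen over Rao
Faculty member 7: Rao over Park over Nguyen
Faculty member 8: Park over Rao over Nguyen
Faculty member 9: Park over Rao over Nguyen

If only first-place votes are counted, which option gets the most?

Park

First-place vote totals:
  Rao: 3
  Nguyen: 2
  Park: 4
Park has the most first-place votes.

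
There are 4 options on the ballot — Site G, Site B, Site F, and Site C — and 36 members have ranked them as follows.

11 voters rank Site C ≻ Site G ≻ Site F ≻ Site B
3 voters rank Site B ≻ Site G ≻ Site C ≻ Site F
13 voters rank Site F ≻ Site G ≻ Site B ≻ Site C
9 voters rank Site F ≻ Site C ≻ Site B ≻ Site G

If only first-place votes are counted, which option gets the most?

Site F

First-place vote totals:
  Site G: 0
  Site B: 3
  Site F: 22
  Site C: 11
Site F has the most first-place votes.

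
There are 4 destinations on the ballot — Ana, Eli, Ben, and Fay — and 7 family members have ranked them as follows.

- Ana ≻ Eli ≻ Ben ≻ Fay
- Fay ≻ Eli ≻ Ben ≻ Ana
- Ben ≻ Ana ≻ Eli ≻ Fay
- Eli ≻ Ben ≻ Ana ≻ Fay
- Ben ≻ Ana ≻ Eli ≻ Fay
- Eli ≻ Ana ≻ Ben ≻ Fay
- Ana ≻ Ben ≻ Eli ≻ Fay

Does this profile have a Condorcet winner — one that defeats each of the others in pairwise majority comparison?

Head-to-head results (7 voters total):
Ana vs Eli: Ana wins 4–3.
Ana vs Ben: Ben wins 4–3.
Ana vs Fay: Ana wins 6–1.
Eli vs Ben: Eli wins 4–3.
Eli vs Fay: Eli wins 6–1.
Ben vs Fay: Ben wins 6–1.
No candidate beats all others: Ana beats Eli beats Ben beats Ana, a majority cycle.

No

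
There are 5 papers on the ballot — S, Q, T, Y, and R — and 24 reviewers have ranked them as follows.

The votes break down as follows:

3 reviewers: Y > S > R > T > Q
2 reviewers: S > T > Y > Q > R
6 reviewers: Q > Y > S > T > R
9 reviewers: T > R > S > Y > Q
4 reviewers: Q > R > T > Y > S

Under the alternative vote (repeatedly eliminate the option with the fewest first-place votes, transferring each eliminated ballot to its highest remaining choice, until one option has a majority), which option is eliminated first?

Round 1: Q 10, T 9, Y 3, S 2, R 0. R has the fewest and is eliminated.
Round 2: Q 10, T 9, Y 3, S 2. S has the fewest and is eliminated.
Round 3: T 11, Q 10, Y 3. Y has the fewest and is eliminated.
Round 4: T 14, Q 10. T has a majority.

R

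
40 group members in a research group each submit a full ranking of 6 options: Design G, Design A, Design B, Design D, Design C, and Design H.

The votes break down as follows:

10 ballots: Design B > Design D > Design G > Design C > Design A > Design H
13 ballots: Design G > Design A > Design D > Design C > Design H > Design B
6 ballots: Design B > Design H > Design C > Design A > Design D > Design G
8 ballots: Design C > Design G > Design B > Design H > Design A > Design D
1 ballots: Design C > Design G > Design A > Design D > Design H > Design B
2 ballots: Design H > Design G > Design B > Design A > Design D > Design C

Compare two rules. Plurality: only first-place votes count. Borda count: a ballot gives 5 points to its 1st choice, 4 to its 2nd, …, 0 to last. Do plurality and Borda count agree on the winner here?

Plurality first-place counts: Design G 13, Design A 0, Design B 16, Design D 0, Design C 9, Design H 2 → Design B.
Borda totals: Design G 139, Design A 89, Design B 110, Design D 89, Design C 109, Design H 64 → Design G.
The two rules disagree: plurality picks Design B, Borda picks Design G.

No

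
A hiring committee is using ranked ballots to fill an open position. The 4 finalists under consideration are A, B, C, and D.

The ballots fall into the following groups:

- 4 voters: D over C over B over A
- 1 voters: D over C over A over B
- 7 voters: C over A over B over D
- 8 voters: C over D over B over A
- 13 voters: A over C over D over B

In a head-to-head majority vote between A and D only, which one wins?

A

Ballots ranking A above D: 7+13 = 20.
Ballots ranking D above A: 4+1+8 = 13.
A wins the head-to-head, 20–13.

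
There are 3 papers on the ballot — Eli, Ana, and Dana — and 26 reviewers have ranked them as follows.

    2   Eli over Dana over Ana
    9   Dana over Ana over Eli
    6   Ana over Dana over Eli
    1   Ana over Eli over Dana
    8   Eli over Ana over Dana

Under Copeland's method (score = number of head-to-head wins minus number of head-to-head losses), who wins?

Pairwise results:
  Eli vs Ana: Ana wins 16–10.
  Eli vs Dana: Dana wins 15–11.
  Ana vs Dana: Ana wins 15–11.
Copeland scores (wins − losses):
  Eli: 0 − 2 = -2
  Ana: 2 − 0 = 2
  Dana: 1 − 1 = 0
Ana has the best Copeland score.

Ana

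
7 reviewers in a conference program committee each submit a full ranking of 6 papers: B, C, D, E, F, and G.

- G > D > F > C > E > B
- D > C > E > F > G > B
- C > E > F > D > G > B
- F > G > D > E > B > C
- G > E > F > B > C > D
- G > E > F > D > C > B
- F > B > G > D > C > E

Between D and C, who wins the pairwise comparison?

D

Ballots ranking D above C: 5.
Ballots ranking C above D: 2.
D wins the head-to-head, 5–2.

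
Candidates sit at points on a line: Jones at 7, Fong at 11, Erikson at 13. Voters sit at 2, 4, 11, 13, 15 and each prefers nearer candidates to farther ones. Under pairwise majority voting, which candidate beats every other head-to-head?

Fong

With single-peaked preferences on a line, the Condorcet winner is the candidate closest to the median voter.
The median voter (position 11) is closest to Fong at 11.
Check: Fong vs Jones — voters closer to Fong: 3 of 5.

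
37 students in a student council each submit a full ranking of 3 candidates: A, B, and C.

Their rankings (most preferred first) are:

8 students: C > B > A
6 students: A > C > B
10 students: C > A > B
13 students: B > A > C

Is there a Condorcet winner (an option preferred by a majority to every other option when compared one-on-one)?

Head-to-head results (37 voters total):
A vs B: B wins 21–16.
A vs C: A wins 19–18.
B vs C: C wins 24–13.
No candidate beats all others: A beats C beats B beats A, a majority cycle.

No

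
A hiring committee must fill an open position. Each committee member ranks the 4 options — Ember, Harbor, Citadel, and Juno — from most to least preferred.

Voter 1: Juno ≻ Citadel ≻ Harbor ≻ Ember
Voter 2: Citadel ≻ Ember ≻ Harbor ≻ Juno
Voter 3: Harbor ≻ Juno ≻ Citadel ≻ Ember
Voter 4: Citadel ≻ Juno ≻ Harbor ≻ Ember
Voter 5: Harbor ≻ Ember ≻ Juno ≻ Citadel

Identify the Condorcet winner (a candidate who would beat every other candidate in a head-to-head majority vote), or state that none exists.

Head-to-head results (5 voters total):
Ember vs Harbor: Harbor wins 4–1.
Ember vs Citadel: Citadel wins 4–1.
Ember vs Juno: Juno wins 3–2.
Harbor vs Citadel: Citadel wins 3–2.
Harbor vs Juno: Harbor wins 3–2.
Citadel vs Juno: Juno wins 3–2.
No candidate beats all others: Harbor beats Juno beats Citadel beats Harbor, a majority cycle.

No Condorcet winner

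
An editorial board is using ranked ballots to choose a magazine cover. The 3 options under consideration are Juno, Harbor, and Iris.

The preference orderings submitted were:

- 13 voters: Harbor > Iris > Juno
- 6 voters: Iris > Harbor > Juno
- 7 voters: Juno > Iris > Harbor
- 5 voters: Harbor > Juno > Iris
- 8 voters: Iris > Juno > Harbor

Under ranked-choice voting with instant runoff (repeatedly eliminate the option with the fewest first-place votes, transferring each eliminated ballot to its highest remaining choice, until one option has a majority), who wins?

Round 1: Harbor 18, Iris 14, Juno 7. Juno has the fewest and is eliminated.
Round 2: Iris 21, Harbor 18. Iris has a majority.

Iris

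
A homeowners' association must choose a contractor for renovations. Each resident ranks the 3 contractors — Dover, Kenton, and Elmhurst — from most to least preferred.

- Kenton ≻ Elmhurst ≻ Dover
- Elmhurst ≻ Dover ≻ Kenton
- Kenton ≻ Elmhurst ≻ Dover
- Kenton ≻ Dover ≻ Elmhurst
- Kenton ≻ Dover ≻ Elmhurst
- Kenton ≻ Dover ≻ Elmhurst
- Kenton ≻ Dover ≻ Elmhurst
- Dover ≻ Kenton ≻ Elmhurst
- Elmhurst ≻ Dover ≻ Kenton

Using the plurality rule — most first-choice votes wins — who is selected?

Kenton

First-place vote totals:
  Dover: 1
  Kenton: 6
  Elmhurst: 2
Kenton has the most first-place votes.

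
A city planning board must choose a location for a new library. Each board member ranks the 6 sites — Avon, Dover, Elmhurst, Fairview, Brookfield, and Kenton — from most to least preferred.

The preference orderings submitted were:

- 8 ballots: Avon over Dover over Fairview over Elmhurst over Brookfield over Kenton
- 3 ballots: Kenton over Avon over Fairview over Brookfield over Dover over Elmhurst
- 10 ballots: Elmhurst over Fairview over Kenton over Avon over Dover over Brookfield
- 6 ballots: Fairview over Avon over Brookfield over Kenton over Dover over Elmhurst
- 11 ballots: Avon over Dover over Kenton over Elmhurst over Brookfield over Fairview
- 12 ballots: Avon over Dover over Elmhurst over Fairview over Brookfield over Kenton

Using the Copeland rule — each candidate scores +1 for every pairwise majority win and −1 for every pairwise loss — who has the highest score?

Avon

Pairwise results:
  Avon vs Dover: Avon wins 50–0.
  Avon vs Elmhurst: Avon wins 40–10.
  Avon vs Fairview: Avon wins 34–16.
  Avon vs Brookfield: Avon wins 50–0.
  Avon vs Kenton: Avon wins 37–13.
  Dover vs Elmhurst: Dover wins 40–10.
  Dover vs Fairview: Dover wins 31–19.
  Dover vs Brookfield: Dover wins 41–9.
  Dover vs Kenton: Dover wins 31–19.
  Elmhurst vs Fairview: Elmhurst wins 33–17.
  Elmhurst vs Brookfield: Elmhurst wins 41–9.
  Elmhurst vs Kenton: Elmhurst wins 30–20.
  Fairview vs Brookfield: Fairview wins 39–11.
  Fairview vs Kenton: Fairview wins 36–14.
  Brookfield vs Kenton: Brookfield wins 26–24.
Copeland scores (wins − losses):
  Avon: 5 − 0 = 5
  Dover: 4 − 1 = 3
  Elmhurst: 3 − 2 = 1
  Fairview: 2 − 3 = -1
  Brookfield: 1 − 4 = -3
  Kenton: 0 − 5 = -5
Avon has the best Copeland score.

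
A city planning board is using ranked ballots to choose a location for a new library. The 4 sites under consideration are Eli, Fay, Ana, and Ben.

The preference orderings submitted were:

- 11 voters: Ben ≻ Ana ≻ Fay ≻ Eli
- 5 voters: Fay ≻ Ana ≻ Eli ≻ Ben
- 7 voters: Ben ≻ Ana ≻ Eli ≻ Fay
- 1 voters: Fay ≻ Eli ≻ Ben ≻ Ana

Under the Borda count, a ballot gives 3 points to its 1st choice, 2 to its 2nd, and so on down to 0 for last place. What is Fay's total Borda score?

Borda scores:
  Eli: 11·0 + 5·1 + 7·1 + 2 = 14
  Fay: 11·1 + 5·3 + 7·0 + 3 = 29
  Ana: 11·2 + 5·2 + 7·2 + 0 = 46
  Ben: 11·3 + 5·0 + 7·3 + 1 = 55

29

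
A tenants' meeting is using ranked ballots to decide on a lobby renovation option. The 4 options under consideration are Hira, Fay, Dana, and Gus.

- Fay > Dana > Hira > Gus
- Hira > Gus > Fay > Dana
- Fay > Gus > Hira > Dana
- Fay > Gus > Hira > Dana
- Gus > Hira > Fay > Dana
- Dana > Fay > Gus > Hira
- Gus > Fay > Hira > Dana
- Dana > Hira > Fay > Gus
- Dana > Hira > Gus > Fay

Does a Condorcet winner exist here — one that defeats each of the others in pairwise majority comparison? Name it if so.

Fay

Head-to-head results (9 voters total):
Hira vs Fay: Fay wins 5–4.
Hira vs Dana: Hira wins 5–4.
Hira vs Gus: Gus wins 5–4.
Fay vs Dana: Fay wins 6–3.
Fay vs Gus: Fay wins 5–4.
Dana vs Gus: Gus wins 5–4.
Fay beats each rival — Hira (5–4), Dana (6–3), Gus (5–4) — so Fay is the Condorcet winner.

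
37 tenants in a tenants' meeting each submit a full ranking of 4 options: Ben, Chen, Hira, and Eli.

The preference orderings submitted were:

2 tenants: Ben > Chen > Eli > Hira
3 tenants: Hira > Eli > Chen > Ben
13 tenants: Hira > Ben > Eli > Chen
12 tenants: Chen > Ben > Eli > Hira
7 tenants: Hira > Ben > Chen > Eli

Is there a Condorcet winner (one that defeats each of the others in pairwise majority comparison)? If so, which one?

Head-to-head results (37 voters total):
Ben vs Chen: Ben wins 22–15.
Ben vs Hira: Hira wins 23–14.
Ben vs Eli: Ben wins 34–3.
Chen vs Hira: Hira wins 23–14.
Chen vs Eli: Chen wins 21–16.
Hira vs Eli: Hira wins 23–14.
Hira beats each rival — Ben (23–14), Chen (23–14), Eli (23–14) — so Hira is the Condorcet winner.

Hira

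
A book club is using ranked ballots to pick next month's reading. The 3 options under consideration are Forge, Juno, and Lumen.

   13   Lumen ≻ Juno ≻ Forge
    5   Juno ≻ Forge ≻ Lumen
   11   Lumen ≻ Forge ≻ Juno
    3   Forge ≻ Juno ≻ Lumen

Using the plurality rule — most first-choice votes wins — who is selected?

Lumen

First-place vote totals:
  Forge: 3
  Juno: 5
  Lumen: 24
Lumen has the most first-place votes.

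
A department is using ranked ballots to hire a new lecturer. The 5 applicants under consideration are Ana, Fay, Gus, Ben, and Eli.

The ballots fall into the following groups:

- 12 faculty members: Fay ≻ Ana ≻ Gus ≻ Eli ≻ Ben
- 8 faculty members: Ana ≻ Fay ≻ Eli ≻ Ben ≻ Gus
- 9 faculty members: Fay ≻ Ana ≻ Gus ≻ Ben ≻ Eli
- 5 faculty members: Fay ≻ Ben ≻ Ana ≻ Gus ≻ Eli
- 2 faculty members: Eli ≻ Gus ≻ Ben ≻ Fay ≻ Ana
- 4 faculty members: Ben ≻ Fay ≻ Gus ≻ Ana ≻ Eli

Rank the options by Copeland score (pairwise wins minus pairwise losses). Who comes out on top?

Fay

Pairwise results:
  Ana vs Fay: Fay wins 32–8.
  Ana vs Gus: Ana wins 34–6.
  Ana vs Ben: Ana wins 29–11.
  Ana vs Eli: Ana wins 38–2.
  Fay vs Gus: Fay wins 38–2.
  Fay vs Ben: Fay wins 34–6.
  Fay vs Eli: Fay wins 38–2.
  Gus vs Ben: Gus wins 23–17.
  Gus vs Eli: Gus wins 30–10.
  Ben vs Eli: Eli wins 22–18.
Copeland scores (wins − losses):
  Ana: 3 − 1 = 2
  Fay: 4 − 0 = 4
  Gus: 2 − 2 = 0
  Ben: 0 − 4 = -4
  Eli: 1 − 3 = -2
Fay has the best Copeland score.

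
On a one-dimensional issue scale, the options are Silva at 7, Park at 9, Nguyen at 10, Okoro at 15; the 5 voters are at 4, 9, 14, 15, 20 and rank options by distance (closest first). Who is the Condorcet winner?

Okoro

With single-peaked preferences on a line, the Condorcet winner is the candidate closest to the median voter.
The median voter (position 14) is closest to Okoro at 15.
Check: Okoro vs Silva — voters closer to Okoro: 3 of 5.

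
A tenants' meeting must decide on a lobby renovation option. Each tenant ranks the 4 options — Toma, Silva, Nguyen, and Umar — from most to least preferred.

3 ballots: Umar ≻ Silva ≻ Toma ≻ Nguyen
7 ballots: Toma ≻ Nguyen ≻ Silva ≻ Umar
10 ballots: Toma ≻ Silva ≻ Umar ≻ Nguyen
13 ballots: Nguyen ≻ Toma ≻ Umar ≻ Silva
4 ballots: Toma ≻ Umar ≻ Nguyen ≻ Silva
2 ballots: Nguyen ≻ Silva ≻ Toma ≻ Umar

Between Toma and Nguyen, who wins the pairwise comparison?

Ballots ranking Toma above Nguyen: 3+7+10+4 = 24.
Ballots ranking Nguyen above Toma: 13+2 = 15.
Toma wins the head-to-head, 24–15.

Toma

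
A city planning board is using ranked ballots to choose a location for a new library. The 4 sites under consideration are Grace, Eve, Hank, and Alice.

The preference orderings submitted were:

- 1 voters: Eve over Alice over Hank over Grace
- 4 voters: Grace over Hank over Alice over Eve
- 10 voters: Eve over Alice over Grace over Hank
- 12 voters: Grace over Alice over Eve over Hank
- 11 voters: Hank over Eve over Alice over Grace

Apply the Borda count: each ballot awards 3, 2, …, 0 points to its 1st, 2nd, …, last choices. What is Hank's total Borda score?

Borda scores:
  Grace: 0 + 4·3 + 10·1 + 12·3 + 11·0 = 58
  Eve: 3 + 4·0 + 10·3 + 12·1 + 11·2 = 67
  Hank: 1 + 4·2 + 10·0 + 12·0 + 11·3 = 42
  Alice: 2 + 4·1 + 10·2 + 12·2 + 11·1 = 61

42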